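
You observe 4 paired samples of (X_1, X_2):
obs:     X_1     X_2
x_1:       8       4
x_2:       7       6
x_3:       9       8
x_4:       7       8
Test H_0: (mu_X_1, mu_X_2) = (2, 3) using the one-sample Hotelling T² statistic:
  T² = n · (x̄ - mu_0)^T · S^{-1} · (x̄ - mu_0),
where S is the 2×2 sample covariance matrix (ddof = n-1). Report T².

Step 1 — sample mean vector:
  mean(X_1) = (8 + 7 + 9 + 7) / 4 = 31/4 = 7.75
  mean(X_2) = (4 + 6 + 8 + 8) / 4 = 26/4 = 6.5
  x̄ = (7.75, 6.5),  deviation x̄ - mu_0 = (7.75, 6.5) - (2, 3) = (5.75, 3.5).

Step 2 — sample covariance matrix, S[i,j] = (1/(n-1)) · Σ_k (x_{k,i} - mean_i) · (x_{k,j} - mean_j), divisor n-1 = 3:
  S[X_1,X_1] = ((0.25)·(0.25) + (-0.75)·(-0.75) + (1.25)·(1.25) + (-0.75)·(-0.75)) / 3 = 2.75/3 = 0.9167
  S[X_1,X_2] = ((0.25)·(-2.5) + (-0.75)·(-0.5) + (1.25)·(1.5) + (-0.75)·(1.5)) / 3 = 0.5/3 = 0.1667
  S[X_2,X_2] = ((-2.5)·(-2.5) + (-0.5)·(-0.5) + (1.5)·(1.5) + (1.5)·(1.5)) / 3 = 11/3 = 3.6667
  S = [[0.9167, 0.1667],
 [0.1667, 3.6667]].

Step 3 — invert S. det(S) = 0.9167·3.6667 - (0.1667)² = 3.3333.
  S^{-1} = (1/det) · [[d, -b], [-b, a]] = [[1.1, -0.05],
 [-0.05, 0.275]].

Step 4 — quadratic form (x̄ - mu_0)^T · S^{-1} · (x̄ - mu_0):
  S^{-1} · (x̄ - mu_0) = (6.15, 0.675),
  (x̄ - mu_0)^T · [...] = (5.75)·(6.15) + (3.5)·(0.675) = 37.725.

Step 5 — scale by n: T² = 4 · 37.725 = 150.9.

T² ≈ 150.9


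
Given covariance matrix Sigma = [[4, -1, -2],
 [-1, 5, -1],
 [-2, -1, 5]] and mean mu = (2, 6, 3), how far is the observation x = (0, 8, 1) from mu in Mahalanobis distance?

Step 1 — centre the observation: (x - mu) = (-2, 2, -2).

Step 2 — invert Sigma (cofactor / det for 3×3, or solve directly):
  Sigma^{-1} = [[0.3582, 0.1045, 0.1642],
 [0.1045, 0.2388, 0.0896],
 [0.1642, 0.0896, 0.2836]].

Step 3 — form the quadratic (x - mu)^T · Sigma^{-1} · (x - mu):
  Sigma^{-1} · (x - mu) = (-0.8358, 0.0896, -0.7164).
  (x - mu)^T · [Sigma^{-1} · (x - mu)] = (-2)·(-0.8358) + (2)·(0.0896) + (-2)·(-0.7164) = 3.2836.

Step 4 — take square root: d = √(3.2836) ≈ 1.8121.

d(x, mu) = √(3.2836) ≈ 1.8121


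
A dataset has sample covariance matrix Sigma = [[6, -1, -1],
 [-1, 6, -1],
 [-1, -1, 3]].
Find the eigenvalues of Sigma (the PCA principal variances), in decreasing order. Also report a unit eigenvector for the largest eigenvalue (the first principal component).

Step 1 — characteristic polynomial p(λ) = det(λI - Sigma) = λ³ - tr·λ² + c_1·λ - det, where tr = trace, c_1 = sum of the principal 2×2 minors, det = det(Sigma):
  tr = 6 + 6 + 3 = 15,
  c_1 = (6·6 - (-1)²) + (6·3 - (-1)²) + (6·3 - (-1)²) = 35 + 17 + 17 = 69,
  det = 6·(6·3 - (-1)²) - (-1)·((-1)·3 - (-1)·(-1)) + (-1)·((-1)·(-1) - 6·(-1)) = 6·(17) - (-1)·(-4) + (-1)·(7) = 91.
  So p(λ) = λ³ - 15λ² + 69λ - 91.
Step 2 — look for an integer root (rational root theorem: any rational root is an integer divisor of 91). Testing λ = 7:
  p(7) = 343 - 735 + 483 - 91 = 0  ✓
  Dividing out (λ - 7): p(λ) = (λ - 7)(λ² - 8λ + 13).
Step 3 — remaining eigenvalues from the quadratic λ² - 8λ + 13 = 0:
  Δ = 8² - 4·13 = 64 - 52 = 12,  λ = (8 ± √12)/2 = (8 ± 3.4641)/2 ≈ 5.7321 or 2.2679.
  Sorted: λ_1 = 7,  λ_2 = 5.7321,  λ_3 = 2.2679  (check: sum = 15 = tr ✓).

Step 4 — unit eigenvector for λ_1 = 7: v spans the null space of (Sigma - λ_1 I), whose rows are
  r_1 = (-1, -1, -1),  r_2 = (-1, -1, -1),  r_3 = (-1, -1, -4).
  v is orthogonal to every row, so take v ∝ r_1 × r_3 = ((-1)·(-4) - (-1)·(-1), (-1)·(-1) - (-1)·(-4), (-1)·(-1) - (-1)·(-1)) = (3, -3, 0).
  Rescale (divide by 3): u = (1, -1, 0).
  ||u|| = √((1)² + (-1)² + (0)²) = √(2) ≈ 1.4142,  v_1 = u/||u|| ≈ (0.7071, -0.7071, 0) (||v_1|| = 1).

λ_1 = 7,  λ_2 = 5.7321,  λ_3 = 2.2679;  v_1 ≈ (0.7071, -0.7071, 0)


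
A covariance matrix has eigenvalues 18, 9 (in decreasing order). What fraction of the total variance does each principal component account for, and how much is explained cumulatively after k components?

Step 1 — total variance = trace(Sigma) = Σ λ_i = 18 + 9 = 27.

Step 2 — fraction explained by component i = λ_i / Σ λ:
  PC1: 18/27 = 0.6667
  PC2: 9/27 = 0.3333

Step 3 — cumulative fraction after k components = (λ_1 + ... + λ_k) / Σ λ:
  k = 1: 18/27 = 0.6667
  k = 2: (18 + 9)/27 = 27/27 = 1

Summary (fraction, with percent):

explained: PC1 0.6667 (66.67%), PC2 0.3333 (33.33%);  cumulative: 0.6667, 1


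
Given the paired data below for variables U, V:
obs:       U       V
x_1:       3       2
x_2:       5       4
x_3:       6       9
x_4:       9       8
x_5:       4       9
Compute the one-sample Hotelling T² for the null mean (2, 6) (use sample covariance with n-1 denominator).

Step 1 — sample mean vector:
  mean(U) = (3 + 5 + 6 + 9 + 4) / 5 = 27/5 = 5.4
  mean(V) = (2 + 4 + 9 + 8 + 9) / 5 = 32/5 = 6.4
  x̄ = (5.4, 6.4),  deviation x̄ - mu_0 = (5.4, 6.4) - (2, 6) = (3.4, 0.4).

Step 2 — sample covariance matrix, S[i,j] = (1/(n-1)) · Σ_k (x_{k,i} - mean_i) · (x_{k,j} - mean_j), divisor n-1 = 4:
  S[U,U] = ((-2.4)·(-2.4) + (-0.4)·(-0.4) + (0.6)·(0.6) + (3.6)·(3.6) + (-1.4)·(-1.4)) / 4 = 21.2/4 = 5.3
  S[U,V] = ((-2.4)·(-4.4) + (-0.4)·(-2.4) + (0.6)·(2.6) + (3.6)·(1.6) + (-1.4)·(2.6)) / 4 = 15.2/4 = 3.8
  S[V,V] = ((-4.4)·(-4.4) + (-2.4)·(-2.4) + (2.6)·(2.6) + (1.6)·(1.6) + (2.6)·(2.6)) / 4 = 41.2/4 = 10.3
  S = [[5.3, 3.8],
 [3.8, 10.3]].

Step 3 — invert S. det(S) = 5.3·10.3 - (3.8)² = 40.15.
  S^{-1} = (1/det) · [[d, -b], [-b, a]] = [[0.2565, -0.0946],
 [-0.0946, 0.132]].

Step 4 — quadratic form (x̄ - mu_0)^T · S^{-1} · (x̄ - mu_0):
  S^{-1} · (x̄ - mu_0) = (0.8344, -0.269),
  (x̄ - mu_0)^T · [...] = (3.4)·(0.8344) + (0.4)·(-0.269) = 2.7293.

Step 5 — scale by n: T² = 5 · 2.7293 = 13.6463.

T² ≈ 13.6463


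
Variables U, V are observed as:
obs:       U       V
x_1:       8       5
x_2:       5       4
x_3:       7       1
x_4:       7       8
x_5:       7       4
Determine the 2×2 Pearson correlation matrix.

Step 1 — column means:
  mean(U) = (8 + 5 + 7 + 7 + 7) / 5 = 34/5 = 6.8
  mean(V) = (5 + 4 + 1 + 8 + 4) / 5 = 22/5 = 4.4

Step 2 — sample variances and covariances s[i,j] = (1/(n-1)) · Σ_k (x_{k,i} - mean_i) · (x_{k,j} - mean_j), with n-1 = 4:
  s[U,U] = ((1.2)·(1.2) + (-1.8)·(-1.8) + (0.2)·(0.2) + (0.2)·(0.2) + (0.2)·(0.2)) / 4 = 4.8/4 = 1.2
  s[U,V] = ((1.2)·(0.6) + (-1.8)·(-0.4) + (0.2)·(-3.4) + (0.2)·(3.6) + (0.2)·(-0.4)) / 4 = 1.4/4 = 0.35
  s[V,V] = ((0.6)·(0.6) + (-0.4)·(-0.4) + (-3.4)·(-3.4) + (3.6)·(3.6) + (-0.4)·(-0.4)) / 4 = 25.2/4 = 6.3
  Sample standard deviations s_i = √(s[i,i]):
  s(U) = √(1.2) = 1.0954
  s(V) = √(6.3) = 2.51

Step 3 — r_{ij} = s_{ij} / (s_i · s_j):
  r[U,U] = 1 (diagonal).
  r[U,V] = 0.35 / (1.0954 · 2.51) = 0.35 / 2.7495 = 0.1273
  r[V,V] = 1 (diagonal).

R is symmetric with unit diagonal. Assembling:

R = [[1, 0.1273],
 [0.1273, 1]]


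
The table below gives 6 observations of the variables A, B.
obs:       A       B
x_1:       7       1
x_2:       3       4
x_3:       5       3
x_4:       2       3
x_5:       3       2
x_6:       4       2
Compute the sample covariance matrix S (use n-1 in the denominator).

Step 1 — column means:
  mean(A) = (7 + 3 + 5 + 2 + 3 + 4) / 6 = 24/6 = 4
  mean(B) = (1 + 4 + 3 + 3 + 2 + 2) / 6 = 15/6 = 2.5

Step 2 — sample covariance S[i,j] = (1/(n-1)) · Σ_k (x_{k,i} - mean_i) · (x_{k,j} - mean_j), with n-1 = 5.
  S[A,A] = ((3)·(3) + (-1)·(-1) + (1)·(1) + (-2)·(-2) + (-1)·(-1) + (0)·(0)) / 5 = 16/5 = 3.2
  S[A,B] = ((3)·(-1.5) + (-1)·(1.5) + (1)·(0.5) + (-2)·(0.5) + (-1)·(-0.5) + (0)·(-0.5)) / 5 = -6/5 = -1.2
  S[B,B] = ((-1.5)·(-1.5) + (1.5)·(1.5) + (0.5)·(0.5) + (0.5)·(0.5) + (-0.5)·(-0.5) + (-0.5)·(-0.5)) / 5 = 5.5/5 = 1.1

S is symmetric (S[j,i] = S[i,j]). Assembling:

S = [[3.2, -1.2],
 [-1.2, 1.1]]


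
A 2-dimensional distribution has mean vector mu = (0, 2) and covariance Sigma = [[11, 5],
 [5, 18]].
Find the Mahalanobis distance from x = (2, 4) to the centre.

Step 1 — centre the observation: (x - mu) = (2, 2).

Step 2 — invert Sigma. det(Sigma) = 11·18 - (5)² = 173.
  Sigma^{-1} = (1/det) · [[d, -b], [-b, a]] = [[0.104, -0.0289],
 [-0.0289, 0.0636]].

Step 3 — form the quadratic (x - mu)^T · Sigma^{-1} · (x - mu):
  Sigma^{-1} · (x - mu) = (0.1503, 0.0694).
  (x - mu)^T · [Sigma^{-1} · (x - mu)] = (2)·(0.1503) + (2)·(0.0694) = 0.4393.

Step 4 — take square root: d = √(0.4393) ≈ 0.6628.

d(x, mu) = √(0.4393) ≈ 0.6628


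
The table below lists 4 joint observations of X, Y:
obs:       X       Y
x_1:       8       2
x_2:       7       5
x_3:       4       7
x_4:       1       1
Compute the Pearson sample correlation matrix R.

Step 1 — column means:
  mean(X) = (8 + 7 + 4 + 1) / 4 = 20/4 = 5
  mean(Y) = (2 + 5 + 7 + 1) / 4 = 15/4 = 3.75

Step 2 — sample variances and covariances s[i,j] = (1/(n-1)) · Σ_k (x_{k,i} - mean_i) · (x_{k,j} - mean_j), with n-1 = 3:
  s[X,X] = ((3)·(3) + (2)·(2) + (-1)·(-1) + (-4)·(-4)) / 3 = 30/3 = 10
  s[X,Y] = ((3)·(-1.75) + (2)·(1.25) + (-1)·(3.25) + (-4)·(-2.75)) / 3 = 5/3 = 1.6667
  s[Y,Y] = ((-1.75)·(-1.75) + (1.25)·(1.25) + (3.25)·(3.25) + (-2.75)·(-2.75)) / 3 = 22.75/3 = 7.5833
  Sample standard deviations s_i = √(s[i,i]):
  s(X) = √(10) = 3.1623
  s(Y) = √(7.5833) = 2.7538

Step 3 — r_{ij} = s_{ij} / (s_i · s_j):
  r[X,X] = 1 (diagonal).
  r[X,Y] = 1.6667 / (3.1623 · 2.7538) = 1.6667 / 8.7082 = 0.1914
  r[Y,Y] = 1 (diagonal).

R is symmetric with unit diagonal. Assembling:

R = [[1, 0.1914],
 [0.1914, 1]]


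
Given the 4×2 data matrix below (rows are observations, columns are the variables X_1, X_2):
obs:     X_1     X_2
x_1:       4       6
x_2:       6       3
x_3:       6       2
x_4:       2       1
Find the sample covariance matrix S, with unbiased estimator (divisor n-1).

Step 1 — column means:
  mean(X_1) = (4 + 6 + 6 + 2) / 4 = 18/4 = 4.5
  mean(X_2) = (6 + 3 + 2 + 1) / 4 = 12/4 = 3

Step 2 — sample covariance S[i,j] = (1/(n-1)) · Σ_k (x_{k,i} - mean_i) · (x_{k,j} - mean_j), with n-1 = 3.
  S[X_1,X_1] = ((-0.5)·(-0.5) + (1.5)·(1.5) + (1.5)·(1.5) + (-2.5)·(-2.5)) / 3 = 11/3 = 3.6667
  S[X_1,X_2] = ((-0.5)·(3) + (1.5)·(0) + (1.5)·(-1) + (-2.5)·(-2)) / 3 = 2/3 = 0.6667
  S[X_2,X_2] = ((3)·(3) + (0)·(0) + (-1)·(-1) + (-2)·(-2)) / 3 = 14/3 = 4.6667

S is symmetric (S[j,i] = S[i,j]). Assembling:

S = [[3.6667, 0.6667],
 [0.6667, 4.6667]]


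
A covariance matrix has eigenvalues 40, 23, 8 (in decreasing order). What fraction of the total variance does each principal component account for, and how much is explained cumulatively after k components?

Step 1 — total variance = trace(Sigma) = Σ λ_i = 40 + 23 + 8 = 71.

Step 2 — fraction explained by component i = λ_i / Σ λ:
  PC1: 40/71 = 0.5634
  PC2: 23/71 = 0.3239
  PC3: 8/71 = 0.1127

Step 3 — cumulative fraction after k components = (λ_1 + ... + λ_k) / Σ λ:
  k = 1: 40/71 = 0.5634
  k = 2: (40 + 23)/71 = 63/71 = 0.8873
  k = 3: (40 + 23 + 8)/71 = 71/71 = 1

Summary (fraction, with percent):

explained: PC1 0.5634 (56.34%), PC2 0.3239 (32.39%), PC3 0.1127 (11.27%);  cumulative: 0.5634, 0.8873, 1


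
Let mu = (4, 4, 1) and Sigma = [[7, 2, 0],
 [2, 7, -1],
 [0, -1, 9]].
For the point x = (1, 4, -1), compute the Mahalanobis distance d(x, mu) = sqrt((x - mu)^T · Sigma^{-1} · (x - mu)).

Step 1 — centre the observation: (x - mu) = (-3, 0, -2).

Step 2 — invert Sigma (cofactor / det for 3×3, or solve directly):
  Sigma^{-1} = [[0.1558, -0.0452, -0.005],
 [-0.0452, 0.1583, 0.0176],
 [-0.005, 0.0176, 0.1131]].

Step 3 — form the quadratic (x - mu)^T · Sigma^{-1} · (x - mu):
  Sigma^{-1} · (x - mu) = (-0.4573, 0.1005, -0.2111).
  (x - mu)^T · [Sigma^{-1} · (x - mu)] = (-3)·(-0.4573) + (0)·(0.1005) + (-2)·(-0.2111) = 1.794.

Step 4 — take square root: d = √(1.794) ≈ 1.3394.

d(x, mu) = √(1.794) ≈ 1.3394


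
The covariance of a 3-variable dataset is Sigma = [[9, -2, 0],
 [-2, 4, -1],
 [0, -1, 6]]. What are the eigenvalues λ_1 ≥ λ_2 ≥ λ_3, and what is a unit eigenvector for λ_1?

Step 1 — characteristic polynomial p(λ) = det(λI - Sigma) = λ³ - tr·λ² + c_1·λ - det, where tr = trace, c_1 = sum of the principal 2×2 minors, det = det(Sigma):
  tr = 9 + 4 + 6 = 19,
  c_1 = (9·4 - (-2)²) + (9·6 - (0)²) + (4·6 - (-1)²) = 32 + 54 + 23 = 109,
  det = 9·(4·6 - (-1)²) - (-2)·((-2)·6 - (-1)·(0)) + (0)·((-2)·(-1) - 4·(0)) = 9·(23) - (-2)·(-12) + (0)·(2) = 183.
  So p(λ) = λ³ - 19λ² + 109λ - 183.
Step 2 — look for an integer root (rational root theorem: any rational root is an integer divisor of 183). Testing λ = 3:
  p(3) = 27 - 171 + 327 - 183 = 0  ✓
  Dividing out (λ - 3): p(λ) = (λ - 3)(λ² - 16λ + 61).
Step 3 — remaining eigenvalues from the quadratic λ² - 16λ + 61 = 0:
  Δ = 16² - 4·61 = 256 - 244 = 12,  λ = (16 ± √12)/2 = (16 ± 3.4641)/2 ≈ 9.7321 or 6.2679.
  Sorted: λ_1 = 9.7321,  λ_2 = 6.2679,  λ_3 = 3  (check: sum = 19 = tr ✓).

Step 4 — unit eigenvector for λ_1 ≈ 9.7321: v spans the null space of (Sigma - λ_1 I), whose rows are
  r_1 = (-0.7321, -2, 0),  r_2 = (-2, -5.7321, -1),  r_3 = (0, -1, -3.7321).
  v is orthogonal to every row, so take v ∝ r_2 × r_3 = ((-5.7321)·(-3.7321) - (-1)·(-1), (-1)·(0) - (-2)·(-3.7321), (-2)·(-1) - (-5.7321)·(0)) ≈ (20.3923, -7.4641, 2).
  Let u = (20.3923, -7.4641, 2).
  ||u|| = √((20.3923)² + (-7.4641)² + (2)²) = √(475.5589) ≈ 21.8073,  v_1 = u/||u|| ≈ (0.9351, -0.3423, 0.0917) (||v_1|| = 1).

λ_1 = 9.7321,  λ_2 = 6.2679,  λ_3 = 3;  v_1 ≈ (0.9351, -0.3423, 0.0917)


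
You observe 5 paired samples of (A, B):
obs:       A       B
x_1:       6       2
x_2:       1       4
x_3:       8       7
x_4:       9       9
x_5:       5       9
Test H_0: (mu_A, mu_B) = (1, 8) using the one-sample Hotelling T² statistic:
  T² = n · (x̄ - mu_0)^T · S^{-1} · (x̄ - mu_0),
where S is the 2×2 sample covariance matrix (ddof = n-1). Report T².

Step 1 — sample mean vector:
  mean(A) = (6 + 1 + 8 + 9 + 5) / 5 = 29/5 = 5.8
  mean(B) = (2 + 4 + 7 + 9 + 9) / 5 = 31/5 = 6.2
  x̄ = (5.8, 6.2),  deviation x̄ - mu_0 = (5.8, 6.2) - (1, 8) = (4.8, -1.8).

Step 2 — sample covariance matrix, S[i,j] = (1/(n-1)) · Σ_k (x_{k,i} - mean_i) · (x_{k,j} - mean_j), divisor n-1 = 4:
  S[A,A] = ((0.2)·(0.2) + (-4.8)·(-4.8) + (2.2)·(2.2) + (3.2)·(3.2) + (-0.8)·(-0.8)) / 4 = 38.8/4 = 9.7
  S[A,B] = ((0.2)·(-4.2) + (-4.8)·(-2.2) + (2.2)·(0.8) + (3.2)·(2.8) + (-0.8)·(2.8)) / 4 = 18.2/4 = 4.55
  S[B,B] = ((-4.2)·(-4.2) + (-2.2)·(-2.2) + (0.8)·(0.8) + (2.8)·(2.8) + (2.8)·(2.8)) / 4 = 38.8/4 = 9.7
  S = [[9.7, 4.55],
 [4.55, 9.7]].

Step 3 — invert S. det(S) = 9.7·9.7 - (4.55)² = 73.3875.
  S^{-1} = (1/det) · [[d, -b], [-b, a]] = [[0.1322, -0.062],
 [-0.062, 0.1322]].

Step 4 — quadratic form (x̄ - mu_0)^T · S^{-1} · (x̄ - mu_0):
  S^{-1} · (x̄ - mu_0) = (0.746, -0.5355),
  (x̄ - mu_0)^T · [...] = (4.8)·(0.746) + (-1.8)·(-0.5355) = 4.5449.

Step 5 — scale by n: T² = 5 · 4.5449 = 22.7246.

T² ≈ 22.7246


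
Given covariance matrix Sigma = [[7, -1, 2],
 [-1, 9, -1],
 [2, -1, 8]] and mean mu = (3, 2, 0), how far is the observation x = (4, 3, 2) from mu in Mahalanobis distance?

Step 1 — centre the observation: (x - mu) = (1, 1, 2).

Step 2 — invert Sigma (cofactor / det for 3×3, or solve directly):
  Sigma^{-1} = [[0.1554, 0.0131, -0.0372],
 [0.0131, 0.1138, 0.0109],
 [-0.0372, 0.0109, 0.1357]].

Step 3 — form the quadratic (x - mu)^T · Sigma^{-1} · (x - mu):
  Sigma^{-1} · (x - mu) = (0.0941, 0.1488, 0.2451).
  (x - mu)^T · [Sigma^{-1} · (x - mu)] = (1)·(0.0941) + (1)·(0.1488) + (2)·(0.2451) = 0.733.

Step 4 — take square root: d = √(0.733) ≈ 0.8562.

d(x, mu) = √(0.733) ≈ 0.8562


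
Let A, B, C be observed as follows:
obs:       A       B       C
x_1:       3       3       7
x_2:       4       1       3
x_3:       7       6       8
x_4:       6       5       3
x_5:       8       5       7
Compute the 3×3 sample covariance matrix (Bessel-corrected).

Step 1 — column means:
  mean(A) = (3 + 4 + 7 + 6 + 8) / 5 = 28/5 = 5.6
  mean(B) = (3 + 1 + 6 + 5 + 5) / 5 = 20/5 = 4
  mean(C) = (7 + 3 + 8 + 3 + 7) / 5 = 28/5 = 5.6

Step 2 — sample covariance S[i,j] = (1/(n-1)) · Σ_k (x_{k,i} - mean_i) · (x_{k,j} - mean_j), with n-1 = 4.
  S[A,A] = ((-2.6)·(-2.6) + (-1.6)·(-1.6) + (1.4)·(1.4) + (0.4)·(0.4) + (2.4)·(2.4)) / 4 = 17.2/4 = 4.3
  S[A,B] = ((-2.6)·(-1) + (-1.6)·(-3) + (1.4)·(2) + (0.4)·(1) + (2.4)·(1)) / 4 = 13/4 = 3.25
  S[A,C] = ((-2.6)·(1.4) + (-1.6)·(-2.6) + (1.4)·(2.4) + (0.4)·(-2.6) + (2.4)·(1.4)) / 4 = 6.2/4 = 1.55
  S[B,B] = ((-1)·(-1) + (-3)·(-3) + (2)·(2) + (1)·(1) + (1)·(1)) / 4 = 16/4 = 4
  S[B,C] = ((-1)·(1.4) + (-3)·(-2.6) + (2)·(2.4) + (1)·(-2.6) + (1)·(1.4)) / 4 = 10/4 = 2.5
  S[C,C] = ((1.4)·(1.4) + (-2.6)·(-2.6) + (2.4)·(2.4) + (-2.6)·(-2.6) + (1.4)·(1.4)) / 4 = 23.2/4 = 5.8

S is symmetric (S[j,i] = S[i,j]). Assembling:

S = [[4.3, 3.25, 1.55],
 [3.25, 4, 2.5],
 [1.55, 2.5, 5.8]]


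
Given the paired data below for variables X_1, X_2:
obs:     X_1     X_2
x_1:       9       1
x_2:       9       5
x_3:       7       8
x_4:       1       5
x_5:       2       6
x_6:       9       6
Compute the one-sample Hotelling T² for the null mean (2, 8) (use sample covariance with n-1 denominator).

Step 1 — sample mean vector:
  mean(X_1) = (9 + 9 + 7 + 1 + 2 + 9) / 6 = 37/6 = 6.1667
  mean(X_2) = (1 + 5 + 8 + 5 + 6 + 6) / 6 = 31/6 = 5.1667
  x̄ = (6.1667, 5.1667),  deviation x̄ - mu_0 = (6.1667, 5.1667) - (2, 8) = (4.1667, -2.8333).

Step 2 — sample covariance matrix, S[i,j] = (1/(n-1)) · Σ_k (x_{k,i} - mean_i) · (x_{k,j} - mean_j), divisor n-1 = 5:
  S[X_1,X_1] = ((2.8333)·(2.8333) + (2.8333)·(2.8333) + (0.8333)·(0.8333) + (-5.1667)·(-5.1667) + (-4.1667)·(-4.1667) + (2.8333)·(2.8333)) / 5 = 68.8333/5 = 13.7667
  S[X_1,X_2] = ((2.8333)·(-4.1667) + (2.8333)·(-0.1667) + (0.8333)·(2.8333) + (-5.1667)·(-0.1667) + (-4.1667)·(0.8333) + (2.8333)·(0.8333)) / 5 = -10.1667/5 = -2.0333
  S[X_2,X_2] = ((-4.1667)·(-4.1667) + (-0.1667)·(-0.1667) + (2.8333)·(2.8333) + (-0.1667)·(-0.1667) + (0.8333)·(0.8333) + (0.8333)·(0.8333)) / 5 = 26.8333/5 = 5.3667
  S = [[13.7667, -2.0333],
 [-2.0333, 5.3667]].

Step 3 — invert S. det(S) = 13.7667·5.3667 - (-2.0333)² = 69.7467.
  S^{-1} = (1/det) · [[d, -b], [-b, a]] = [[0.0769, 0.0292],
 [0.0292, 0.1974]].

Step 4 — quadratic form (x̄ - mu_0)^T · S^{-1} · (x̄ - mu_0):
  S^{-1} · (x̄ - mu_0) = (0.238, -0.4378),
  (x̄ - mu_0)^T · [...] = (4.1667)·(0.238) + (-2.8333)·(-0.4378) = 2.232.

Step 5 — scale by n: T² = 6 · 2.232 = 13.3923.

T² ≈ 13.3923


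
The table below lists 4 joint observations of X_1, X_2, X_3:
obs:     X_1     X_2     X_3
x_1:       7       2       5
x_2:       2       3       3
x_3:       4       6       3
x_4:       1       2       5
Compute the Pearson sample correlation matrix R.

Step 1 — column means:
  mean(X_1) = (7 + 2 + 4 + 1) / 4 = 14/4 = 3.5
  mean(X_2) = (2 + 3 + 6 + 2) / 4 = 13/4 = 3.25
  mean(X_3) = (5 + 3 + 3 + 5) / 4 = 16/4 = 4

Step 2 — sample variances and covariances s[i,j] = (1/(n-1)) · Σ_k (x_{k,i} - mean_i) · (x_{k,j} - mean_j), with n-1 = 3:
  s[X_1,X_1] = ((3.5)·(3.5) + (-1.5)·(-1.5) + (0.5)·(0.5) + (-2.5)·(-2.5)) / 3 = 21/3 = 7
  s[X_1,X_2] = ((3.5)·(-1.25) + (-1.5)·(-0.25) + (0.5)·(2.75) + (-2.5)·(-1.25)) / 3 = 0.5/3 = 0.1667
  s[X_1,X_3] = ((3.5)·(1) + (-1.5)·(-1) + (0.5)·(-1) + (-2.5)·(1)) / 3 = 2/3 = 0.6667
  s[X_2,X_2] = ((-1.25)·(-1.25) + (-0.25)·(-0.25) + (2.75)·(2.75) + (-1.25)·(-1.25)) / 3 = 10.75/3 = 3.5833
  s[X_2,X_3] = ((-1.25)·(1) + (-0.25)·(-1) + (2.75)·(-1) + (-1.25)·(1)) / 3 = -5/3 = -1.6667
  s[X_3,X_3] = ((1)·(1) + (-1)·(-1) + (-1)·(-1) + (1)·(1)) / 3 = 4/3 = 1.3333
  Sample standard deviations s_i = √(s[i,i]):
  s(X_1) = √(7) = 2.6458
  s(X_2) = √(3.5833) = 1.893
  s(X_3) = √(1.3333) = 1.1547

Step 3 — r_{ij} = s_{ij} / (s_i · s_j):
  r[X_1,X_1] = 1 (diagonal).
  r[X_1,X_2] = 0.1667 / (2.6458 · 1.893) = 0.1667 / 5.0083 = 0.0333
  r[X_1,X_3] = 0.6667 / (2.6458 · 1.1547) = 0.6667 / 3.0551 = 0.2182
  r[X_2,X_2] = 1 (diagonal).
  r[X_2,X_3] = -1.6667 / (1.893 · 1.1547) = -1.6667 / 2.1858 = -0.7625
  r[X_3,X_3] = 1 (diagonal).

R is symmetric with unit diagonal. Assembling:

R = [[1, 0.0333, 0.2182],
 [0.0333, 1, -0.7625],
 [0.2182, -0.7625, 1]]


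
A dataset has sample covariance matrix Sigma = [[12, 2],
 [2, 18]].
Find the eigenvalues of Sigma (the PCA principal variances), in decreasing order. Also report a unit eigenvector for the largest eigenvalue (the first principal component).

Step 1 — characteristic polynomial of 2×2 Sigma:
  det(Sigma - λI) = λ² - trace · λ + det = 0.
  trace = 12 + 18 = 30, det = 12·18 - (2)² = 212.
Step 2 — discriminant:
  Δ = trace² - 4·det = 900 - 848 = 52.
Step 3 — eigenvalues:
  λ = (trace ± √Δ)/2 = (30 ± 7.2111)/2,
  λ_1 = 18.6056,  λ_2 = 11.3944.

Step 4 — unit eigenvector for λ_1: solve (Sigma - λ_1 I)v = 0. First row:
  (12 - 18.6056)·v_x + (2)·v_y = 0, i.e. (-6.6056)·v_x + (2)·v_y = 0,
  so v ∝ (b, λ_1 - a) = (2, 6.6056) = u.
  ||u|| = √((2)² + (6.6056)²) = √(47.6333) ≈ 6.9017,
  v_1 = u/||u|| ≈ (0.2898, 0.9571) (||v_1|| = 1).

λ_1 = 18.6056,  λ_2 = 11.3944;  v_1 ≈ (0.2898, 0.9571)


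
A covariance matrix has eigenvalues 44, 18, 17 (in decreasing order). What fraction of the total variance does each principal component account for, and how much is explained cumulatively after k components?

Step 1 — total variance = trace(Sigma) = Σ λ_i = 44 + 18 + 17 = 79.

Step 2 — fraction explained by component i = λ_i / Σ λ:
  PC1: 44/79 = 0.557
  PC2: 18/79 = 0.2278
  PC3: 17/79 = 0.2152

Step 3 — cumulative fraction after k components = (λ_1 + ... + λ_k) / Σ λ:
  k = 1: 44/79 = 0.557
  k = 2: (44 + 18)/79 = 62/79 = 0.7848
  k = 3: (44 + 18 + 17)/79 = 79/79 = 1

Summary (fraction, with percent):

explained: PC1 0.557 (55.7%), PC2 0.2278 (22.78%), PC3 0.2152 (21.52%);  cumulative: 0.557, 0.7848, 1


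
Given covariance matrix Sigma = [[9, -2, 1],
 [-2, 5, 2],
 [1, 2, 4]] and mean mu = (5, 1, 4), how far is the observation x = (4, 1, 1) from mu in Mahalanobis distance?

Step 1 — centre the observation: (x - mu) = (-1, 0, -3).

Step 2 — invert Sigma (cofactor / det for 3×3, or solve directly):
  Sigma^{-1} = [[0.1391, 0.087, -0.0783],
 [0.087, 0.3043, -0.1739],
 [-0.0783, -0.1739, 0.3565]].

Step 3 — form the quadratic (x - mu)^T · Sigma^{-1} · (x - mu):
  Sigma^{-1} · (x - mu) = (0.0957, 0.4348, -0.9913).
  (x - mu)^T · [Sigma^{-1} · (x - mu)] = (-1)·(0.0957) + (0)·(0.4348) + (-3)·(-0.9913) = 2.8783.

Step 4 — take square root: d = √(2.8783) ≈ 1.6965.

d(x, mu) = √(2.8783) ≈ 1.6965


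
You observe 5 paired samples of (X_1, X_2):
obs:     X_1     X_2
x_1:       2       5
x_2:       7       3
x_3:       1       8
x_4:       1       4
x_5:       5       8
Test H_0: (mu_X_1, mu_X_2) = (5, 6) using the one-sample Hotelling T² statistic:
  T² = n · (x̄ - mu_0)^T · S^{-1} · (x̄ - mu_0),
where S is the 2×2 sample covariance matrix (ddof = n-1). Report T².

Step 1 — sample mean vector:
  mean(X_1) = (2 + 7 + 1 + 1 + 5) / 5 = 16/5 = 3.2
  mean(X_2) = (5 + 3 + 8 + 4 + 8) / 5 = 28/5 = 5.6
  x̄ = (3.2, 5.6),  deviation x̄ - mu_0 = (3.2, 5.6) - (5, 6) = (-1.8, -0.4).

Step 2 — sample covariance matrix, S[i,j] = (1/(n-1)) · Σ_k (x_{k,i} - mean_i) · (x_{k,j} - mean_j), divisor n-1 = 4:
  S[X_1,X_1] = ((-1.2)·(-1.2) + (3.8)·(3.8) + (-2.2)·(-2.2) + (-2.2)·(-2.2) + (1.8)·(1.8)) / 4 = 28.8/4 = 7.2
  S[X_1,X_2] = ((-1.2)·(-0.6) + (3.8)·(-2.6) + (-2.2)·(2.4) + (-2.2)·(-1.6) + (1.8)·(2.4)) / 4 = -6.6/4 = -1.65
  S[X_2,X_2] = ((-0.6)·(-0.6) + (-2.6)·(-2.6) + (2.4)·(2.4) + (-1.6)·(-1.6) + (2.4)·(2.4)) / 4 = 21.2/4 = 5.3
  S = [[7.2, -1.65],
 [-1.65, 5.3]].

Step 3 — invert S. det(S) = 7.2·5.3 - (-1.65)² = 35.4375.
  S^{-1} = (1/det) · [[d, -b], [-b, a]] = [[0.1496, 0.0466],
 [0.0466, 0.2032]].

Step 4 — quadratic form (x̄ - mu_0)^T · S^{-1} · (x̄ - mu_0):
  S^{-1} · (x̄ - mu_0) = (-0.2878, -0.1651),
  (x̄ - mu_0)^T · [...] = (-1.8)·(-0.2878) + (-0.4)·(-0.1651) = 0.5841.

Step 5 — scale by n: T² = 5 · 0.5841 = 2.9206.

T² ≈ 2.9206


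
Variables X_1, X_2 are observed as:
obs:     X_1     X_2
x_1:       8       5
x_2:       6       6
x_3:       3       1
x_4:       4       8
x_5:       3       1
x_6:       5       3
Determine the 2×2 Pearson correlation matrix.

Step 1 — column means:
  mean(X_1) = (8 + 6 + 3 + 4 + 3 + 5) / 6 = 29/6 = 4.8333
  mean(X_2) = (5 + 6 + 1 + 8 + 1 + 3) / 6 = 24/6 = 4

Step 2 — sample variances and covariances s[i,j] = (1/(n-1)) · Σ_k (x_{k,i} - mean_i) · (x_{k,j} - mean_j), with n-1 = 5:
  s[X_1,X_1] = ((3.1667)·(3.1667) + (1.1667)·(1.1667) + (-1.8333)·(-1.8333) + (-0.8333)·(-0.8333) + (-1.8333)·(-1.8333) + (0.1667)·(0.1667)) / 5 = 18.8333/5 = 3.7667
  s[X_1,X_2] = ((3.1667)·(1) + (1.1667)·(2) + (-1.8333)·(-3) + (-0.8333)·(4) + (-1.8333)·(-3) + (0.1667)·(-1)) / 5 = 13/5 = 2.6
  s[X_2,X_2] = ((1)·(1) + (2)·(2) + (-3)·(-3) + (4)·(4) + (-3)·(-3) + (-1)·(-1)) / 5 = 40/5 = 8
  Sample standard deviations s_i = √(s[i,i]):
  s(X_1) = √(3.7667) = 1.9408
  s(X_2) = √(8) = 2.8284

Step 3 — r_{ij} = s_{ij} / (s_i · s_j):
  r[X_1,X_1] = 1 (diagonal).
  r[X_1,X_2] = 2.6 / (1.9408 · 2.8284) = 2.6 / 5.4894 = 0.4736
  r[X_2,X_2] = 1 (diagonal).

R is symmetric with unit diagonal. Assembling:

R = [[1, 0.4736],
 [0.4736, 1]]


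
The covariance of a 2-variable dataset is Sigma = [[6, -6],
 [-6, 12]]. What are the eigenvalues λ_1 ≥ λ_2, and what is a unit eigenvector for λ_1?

Step 1 — characteristic polynomial of 2×2 Sigma:
  det(Sigma - λI) = λ² - trace · λ + det = 0.
  trace = 6 + 12 = 18, det = 6·12 - (-6)² = 36.
Step 2 — discriminant:
  Δ = trace² - 4·det = 324 - 144 = 180.
Step 3 — eigenvalues:
  λ = (trace ± √Δ)/2 = (18 ± 13.4164)/2,
  λ_1 = 15.7082,  λ_2 = 2.2918.

Step 4 — unit eigenvector for λ_1: solve (Sigma - λ_1 I)v = 0. First row:
  (6 - 15.7082)·v_x + (-6)·v_y = 0, i.e. (-9.7082)·v_x + (-6)·v_y = 0,
  so v ∝ (b, λ_1 - a) = (-6, 9.7082); multiply by -1 so the first entry is positive: u = (6, -9.7082).
  ||u|| = √((6)² + (-9.7082)²) = √(130.2492) ≈ 11.4127,
  v_1 = u/||u|| ≈ (0.5257, -0.8507) (||v_1|| = 1).

λ_1 = 15.7082,  λ_2 = 2.2918;  v_1 ≈ (0.5257, -0.8507)


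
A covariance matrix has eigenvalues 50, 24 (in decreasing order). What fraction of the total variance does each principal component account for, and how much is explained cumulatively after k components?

Step 1 — total variance = trace(Sigma) = Σ λ_i = 50 + 24 = 74.

Step 2 — fraction explained by component i = λ_i / Σ λ:
  PC1: 50/74 = 0.6757
  PC2: 24/74 = 0.3243

Step 3 — cumulative fraction after k components = (λ_1 + ... + λ_k) / Σ λ:
  k = 1: 50/74 = 0.6757
  k = 2: (50 + 24)/74 = 74/74 = 1

Summary (fraction, with percent):

explained: PC1 0.6757 (67.57%), PC2 0.3243 (32.43%);  cumulative: 0.6757, 1


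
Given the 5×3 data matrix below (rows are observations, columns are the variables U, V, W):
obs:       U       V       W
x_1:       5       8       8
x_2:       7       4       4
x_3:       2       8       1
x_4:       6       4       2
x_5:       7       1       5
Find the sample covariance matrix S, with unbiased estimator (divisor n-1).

Step 1 — column means:
  mean(U) = (5 + 7 + 2 + 6 + 7) / 5 = 27/5 = 5.4
  mean(V) = (8 + 4 + 8 + 4 + 1) / 5 = 25/5 = 5
  mean(W) = (8 + 4 + 1 + 2 + 5) / 5 = 20/5 = 4

Step 2 — sample covariance S[i,j] = (1/(n-1)) · Σ_k (x_{k,i} - mean_i) · (x_{k,j} - mean_j), with n-1 = 4.
  S[U,U] = ((-0.4)·(-0.4) + (1.6)·(1.6) + (-3.4)·(-3.4) + (0.6)·(0.6) + (1.6)·(1.6)) / 4 = 17.2/4 = 4.3
  S[U,V] = ((-0.4)·(3) + (1.6)·(-1) + (-3.4)·(3) + (0.6)·(-1) + (1.6)·(-4)) / 4 = -20/4 = -5
  S[U,W] = ((-0.4)·(4) + (1.6)·(0) + (-3.4)·(-3) + (0.6)·(-2) + (1.6)·(1)) / 4 = 9/4 = 2.25
  S[V,V] = ((3)·(3) + (-1)·(-1) + (3)·(3) + (-1)·(-1) + (-4)·(-4)) / 4 = 36/4 = 9
  S[V,W] = ((3)·(4) + (-1)·(0) + (3)·(-3) + (-1)·(-2) + (-4)·(1)) / 4 = 1/4 = 0.25
  S[W,W] = ((4)·(4) + (0)·(0) + (-3)·(-3) + (-2)·(-2) + (1)·(1)) / 4 = 30/4 = 7.5

S is symmetric (S[j,i] = S[i,j]). Assembling:

S = [[4.3, -5, 2.25],
 [-5, 9, 0.25],
 [2.25, 0.25, 7.5]]


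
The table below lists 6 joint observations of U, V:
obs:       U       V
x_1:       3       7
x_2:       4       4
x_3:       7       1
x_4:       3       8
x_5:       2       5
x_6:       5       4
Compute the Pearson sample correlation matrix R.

Step 1 — column means:
  mean(U) = (3 + 4 + 7 + 3 + 2 + 5) / 6 = 24/6 = 4
  mean(V) = (7 + 4 + 1 + 8 + 5 + 4) / 6 = 29/6 = 4.8333

Step 2 — sample variances and covariances s[i,j] = (1/(n-1)) · Σ_k (x_{k,i} - mean_i) · (x_{k,j} - mean_j), with n-1 = 5:
  s[U,U] = ((-1)·(-1) + (0)·(0) + (3)·(3) + (-1)·(-1) + (-2)·(-2) + (1)·(1)) / 5 = 16/5 = 3.2
  s[U,V] = ((-1)·(2.1667) + (0)·(-0.8333) + (3)·(-3.8333) + (-1)·(3.1667) + (-2)·(0.1667) + (1)·(-0.8333)) / 5 = -18/5 = -3.6
  s[V,V] = ((2.1667)·(2.1667) + (-0.8333)·(-0.8333) + (-3.8333)·(-3.8333) + (3.1667)·(3.1667) + (0.1667)·(0.1667) + (-0.8333)·(-0.8333)) / 5 = 30.8333/5 = 6.1667
  Sample standard deviations s_i = √(s[i,i]):
  s(U) = √(3.2) = 1.7889
  s(V) = √(6.1667) = 2.4833

Step 3 — r_{ij} = s_{ij} / (s_i · s_j):
  r[U,U] = 1 (diagonal).
  r[U,V] = -3.6 / (1.7889 · 2.4833) = -3.6 / 4.4422 = -0.8104
  r[V,V] = 1 (diagonal).

R is symmetric with unit diagonal. Assembling:

R = [[1, -0.8104],
 [-0.8104, 1]]


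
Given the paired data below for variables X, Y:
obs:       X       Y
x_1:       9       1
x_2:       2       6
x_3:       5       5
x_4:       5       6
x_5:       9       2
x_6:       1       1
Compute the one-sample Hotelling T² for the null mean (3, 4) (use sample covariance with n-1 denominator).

Step 1 — sample mean vector:
  mean(X) = (9 + 2 + 5 + 5 + 9 + 1) / 6 = 31/6 = 5.1667
  mean(Y) = (1 + 6 + 5 + 6 + 2 + 1) / 6 = 21/6 = 3.5
  x̄ = (5.1667, 3.5),  deviation x̄ - mu_0 = (5.1667, 3.5) - (3, 4) = (2.1667, -0.5).

Step 2 — sample covariance matrix, S[i,j] = (1/(n-1)) · Σ_k (x_{k,i} - mean_i) · (x_{k,j} - mean_j), divisor n-1 = 5:
  S[X,X] = ((3.8333)·(3.8333) + (-3.1667)·(-3.1667) + (-0.1667)·(-0.1667) + (-0.1667)·(-0.1667) + (3.8333)·(3.8333) + (-4.1667)·(-4.1667)) / 5 = 56.8333/5 = 11.3667
  S[X,Y] = ((3.8333)·(-2.5) + (-3.1667)·(2.5) + (-0.1667)·(1.5) + (-0.1667)·(2.5) + (3.8333)·(-1.5) + (-4.1667)·(-2.5)) / 5 = -13.5/5 = -2.7
  S[Y,Y] = ((-2.5)·(-2.5) + (2.5)·(2.5) + (1.5)·(1.5) + (2.5)·(2.5) + (-1.5)·(-1.5) + (-2.5)·(-2.5)) / 5 = 29.5/5 = 5.9
  S = [[11.3667, -2.7],
 [-2.7, 5.9]].

Step 3 — invert S. det(S) = 11.3667·5.9 - (-2.7)² = 59.7733.
  S^{-1} = (1/det) · [[d, -b], [-b, a]] = [[0.0987, 0.0452],
 [0.0452, 0.1902]].

Step 4 — quadratic form (x̄ - mu_0)^T · S^{-1} · (x̄ - mu_0):
  S^{-1} · (x̄ - mu_0) = (0.1913, 0.0028),
  (x̄ - mu_0)^T · [...] = (2.1667)·(0.1913) + (-0.5)·(0.0028) = 0.413.

Step 5 — scale by n: T² = 6 · 0.413 = 2.4783.

T² ≈ 2.4783


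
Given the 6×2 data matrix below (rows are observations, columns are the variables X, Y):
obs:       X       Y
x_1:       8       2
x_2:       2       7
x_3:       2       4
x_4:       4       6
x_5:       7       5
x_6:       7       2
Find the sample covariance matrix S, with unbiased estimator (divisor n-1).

Step 1 — column means:
  mean(X) = (8 + 2 + 2 + 4 + 7 + 7) / 6 = 30/6 = 5
  mean(Y) = (2 + 7 + 4 + 6 + 5 + 2) / 6 = 26/6 = 4.3333

Step 2 — sample covariance S[i,j] = (1/(n-1)) · Σ_k (x_{k,i} - mean_i) · (x_{k,j} - mean_j), with n-1 = 5.
  S[X,X] = ((3)·(3) + (-3)·(-3) + (-3)·(-3) + (-1)·(-1) + (2)·(2) + (2)·(2)) / 5 = 36/5 = 7.2
  S[X,Y] = ((3)·(-2.3333) + (-3)·(2.6667) + (-3)·(-0.3333) + (-1)·(1.6667) + (2)·(0.6667) + (2)·(-2.3333)) / 5 = -19/5 = -3.8
  S[Y,Y] = ((-2.3333)·(-2.3333) + (2.6667)·(2.6667) + (-0.3333)·(-0.3333) + (1.6667)·(1.6667) + (0.6667)·(0.6667) + (-2.3333)·(-2.3333)) / 5 = 21.3333/5 = 4.2667

S is symmetric (S[j,i] = S[i,j]). Assembling:

S = [[7.2, -3.8],
 [-3.8, 4.2667]]


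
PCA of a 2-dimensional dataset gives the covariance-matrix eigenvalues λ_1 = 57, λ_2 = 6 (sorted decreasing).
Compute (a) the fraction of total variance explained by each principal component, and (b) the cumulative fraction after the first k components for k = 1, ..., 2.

Step 1 — total variance = trace(Sigma) = Σ λ_i = 57 + 6 = 63.

Step 2 — fraction explained by component i = λ_i / Σ λ:
  PC1: 57/63 = 0.9048
  PC2: 6/63 = 0.0952

Step 3 — cumulative fraction after k components = (λ_1 + ... + λ_k) / Σ λ:
  k = 1: 57/63 = 0.9048
  k = 2: (57 + 6)/63 = 63/63 = 1

Summary (fraction, with percent):

explained: PC1 0.9048 (90.48%), PC2 0.0952 (9.52%);  cumulative: 0.9048, 1


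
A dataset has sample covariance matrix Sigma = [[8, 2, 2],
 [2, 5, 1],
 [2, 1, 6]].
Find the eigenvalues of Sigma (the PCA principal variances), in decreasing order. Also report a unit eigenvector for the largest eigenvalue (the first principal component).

Step 1 — characteristic polynomial p(λ) = det(λI - Sigma) = λ³ - tr·λ² + c_1·λ - det, where tr = trace, c_1 = sum of the principal 2×2 minors, det = det(Sigma):
  tr = 8 + 5 + 6 = 19,
  c_1 = (8·5 - (2)²) + (8·6 - (2)²) + (5·6 - (1)²) = 36 + 44 + 29 = 109,
  det = 8·(5·6 - (1)²) - (2)·((2)·6 - (1)·(2)) + (2)·((2)·(1) - 5·(2)) = 8·(29) - (2)·(10) + (2)·(-8) = 196.
  So p(λ) = λ³ - 19λ² + 109λ - 196.
Step 2 — look for an integer root (rational root theorem: any rational root is an integer divisor of 196). Testing λ = 4:
  p(4) = 64 - 304 + 436 - 196 = 0  ✓
  Dividing out (λ - 4): p(λ) = (λ - 4)(λ² - 15λ + 49).
Step 3 — remaining eigenvalues from the quadratic λ² - 15λ + 49 = 0:
  Δ = 15² - 4·49 = 225 - 196 = 29,  λ = (15 ± √29)/2 = (15 ± 5.3852)/2 ≈ 10.1926 or 4.8074.
  Sorted: λ_1 = 10.1926,  λ_2 = 4.8074,  λ_3 = 4  (check: sum = 19 = tr ✓).

Step 4 — unit eigenvector for λ_1 ≈ 10.1926: v spans the null space of (Sigma - λ_1 I), whose rows are
  r_1 = (-2.1926, 2, 2),  r_2 = (2, -5.1926, 1),  r_3 = (2, 1, -4.1926).
  v is orthogonal to every row, so take v ∝ r_1 × r_2 = ((2)·(1) - (2)·(-5.1926), (2)·(2) - (-2.1926)·(1), (-2.1926)·(-5.1926) - (2)·(2)) ≈ (12.3852, 6.1926, 7.3852).
  Let u = (12.3852, 6.1926, 7.3852).
  ||u|| = √((12.3852)² + (6.1926)² + (7.3852)²) = √(246.281) ≈ 15.6933,  v_1 = u/||u|| ≈ (0.7892, 0.3946, 0.4706) (||v_1|| = 1).

λ_1 = 10.1926,  λ_2 = 4.8074,  λ_3 = 4;  v_1 ≈ (0.7892, 0.3946, 0.4706)


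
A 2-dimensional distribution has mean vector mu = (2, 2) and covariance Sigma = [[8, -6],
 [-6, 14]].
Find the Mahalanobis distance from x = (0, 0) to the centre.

Step 1 — centre the observation: (x - mu) = (-2, -2).

Step 2 — invert Sigma. det(Sigma) = 8·14 - (-6)² = 76.
  Sigma^{-1} = (1/det) · [[d, -b], [-b, a]] = [[0.1842, 0.0789],
 [0.0789, 0.1053]].

Step 3 — form the quadratic (x - mu)^T · Sigma^{-1} · (x - mu):
  Sigma^{-1} · (x - mu) = (-0.5263, -0.3684).
  (x - mu)^T · [Sigma^{-1} · (x - mu)] = (-2)·(-0.5263) + (-2)·(-0.3684) = 1.7895.

Step 4 — take square root: d = √(1.7895) ≈ 1.3377.

d(x, mu) = √(1.7895) ≈ 1.3377


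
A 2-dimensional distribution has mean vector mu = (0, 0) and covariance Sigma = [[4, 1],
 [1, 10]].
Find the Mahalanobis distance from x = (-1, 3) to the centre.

Step 1 — centre the observation: (x - mu) = (-1, 3).

Step 2 — invert Sigma. det(Sigma) = 4·10 - (1)² = 39.
  Sigma^{-1} = (1/det) · [[d, -b], [-b, a]] = [[0.2564, -0.0256],
 [-0.0256, 0.1026]].

Step 3 — form the quadratic (x - mu)^T · Sigma^{-1} · (x - mu):
  Sigma^{-1} · (x - mu) = (-0.3333, 0.3333).
  (x - mu)^T · [Sigma^{-1} · (x - mu)] = (-1)·(-0.3333) + (3)·(0.3333) = 1.3333.

Step 4 — take square root: d = √(1.3333) ≈ 1.1547.

d(x, mu) = √(1.3333) ≈ 1.1547


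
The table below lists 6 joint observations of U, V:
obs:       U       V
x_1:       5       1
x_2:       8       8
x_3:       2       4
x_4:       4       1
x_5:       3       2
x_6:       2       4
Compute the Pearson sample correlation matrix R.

Step 1 — column means:
  mean(U) = (5 + 8 + 2 + 4 + 3 + 2) / 6 = 24/6 = 4
  mean(V) = (1 + 8 + 4 + 1 + 2 + 4) / 6 = 20/6 = 3.3333

Step 2 — sample variances and covariances s[i,j] = (1/(n-1)) · Σ_k (x_{k,i} - mean_i) · (x_{k,j} - mean_j), with n-1 = 5:
  s[U,U] = ((1)·(1) + (4)·(4) + (-2)·(-2) + (0)·(0) + (-1)·(-1) + (-2)·(-2)) / 5 = 26/5 = 5.2
  s[U,V] = ((1)·(-2.3333) + (4)·(4.6667) + (-2)·(0.6667) + (0)·(-2.3333) + (-1)·(-1.3333) + (-2)·(0.6667)) / 5 = 15/5 = 3
  s[V,V] = ((-2.3333)·(-2.3333) + (4.6667)·(4.6667) + (0.6667)·(0.6667) + (-2.3333)·(-2.3333) + (-1.3333)·(-1.3333) + (0.6667)·(0.6667)) / 5 = 35.3333/5 = 7.0667
  Sample standard deviations s_i = √(s[i,i]):
  s(U) = √(5.2) = 2.2804
  s(V) = √(7.0667) = 2.6583

Step 3 — r_{ij} = s_{ij} / (s_i · s_j):
  r[U,U] = 1 (diagonal).
  r[U,V] = 3 / (2.2804 · 2.6583) = 3 / 6.0619 = 0.4949
  r[V,V] = 1 (diagonal).

R is symmetric with unit diagonal. Assembling:

R = [[1, 0.4949],
 [0.4949, 1]]


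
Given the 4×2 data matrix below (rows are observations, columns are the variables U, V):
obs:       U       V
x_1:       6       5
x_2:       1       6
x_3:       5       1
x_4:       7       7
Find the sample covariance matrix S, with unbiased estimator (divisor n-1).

Step 1 — column means:
  mean(U) = (6 + 1 + 5 + 7) / 4 = 19/4 = 4.75
  mean(V) = (5 + 6 + 1 + 7) / 4 = 19/4 = 4.75

Step 2 — sample covariance S[i,j] = (1/(n-1)) · Σ_k (x_{k,i} - mean_i) · (x_{k,j} - mean_j), with n-1 = 3.
  S[U,U] = ((1.25)·(1.25) + (-3.75)·(-3.75) + (0.25)·(0.25) + (2.25)·(2.25)) / 3 = 20.75/3 = 6.9167
  S[U,V] = ((1.25)·(0.25) + (-3.75)·(1.25) + (0.25)·(-3.75) + (2.25)·(2.25)) / 3 = -0.25/3 = -0.0833
  S[V,V] = ((0.25)·(0.25) + (1.25)·(1.25) + (-3.75)·(-3.75) + (2.25)·(2.25)) / 3 = 20.75/3 = 6.9167

S is symmetric (S[j,i] = S[i,j]). Assembling:

S = [[6.9167, -0.0833],
 [-0.0833, 6.9167]]


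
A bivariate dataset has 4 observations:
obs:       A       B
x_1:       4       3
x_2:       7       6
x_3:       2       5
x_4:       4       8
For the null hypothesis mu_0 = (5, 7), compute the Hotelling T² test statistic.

Step 1 — sample mean vector:
  mean(A) = (4 + 7 + 2 + 4) / 4 = 17/4 = 4.25
  mean(B) = (3 + 6 + 5 + 8) / 4 = 22/4 = 5.5
  x̄ = (4.25, 5.5),  deviation x̄ - mu_0 = (4.25, 5.5) - (5, 7) = (-0.75, -1.5).

Step 2 — sample covariance matrix, S[i,j] = (1/(n-1)) · Σ_k (x_{k,i} - mean_i) · (x_{k,j} - mean_j), divisor n-1 = 3:
  S[A,A] = ((-0.25)·(-0.25) + (2.75)·(2.75) + (-2.25)·(-2.25) + (-0.25)·(-0.25)) / 3 = 12.75/3 = 4.25
  S[A,B] = ((-0.25)·(-2.5) + (2.75)·(0.5) + (-2.25)·(-0.5) + (-0.25)·(2.5)) / 3 = 2.5/3 = 0.8333
  S[B,B] = ((-2.5)·(-2.5) + (0.5)·(0.5) + (-0.5)·(-0.5) + (2.5)·(2.5)) / 3 = 13/3 = 4.3333
  S = [[4.25, 0.8333],
 [0.8333, 4.3333]].

Step 3 — invert S. det(S) = 4.25·4.3333 - (0.8333)² = 17.7222.
  S^{-1} = (1/det) · [[d, -b], [-b, a]] = [[0.2445, -0.047],
 [-0.047, 0.2398]].

Step 4 — quadratic form (x̄ - mu_0)^T · S^{-1} · (x̄ - mu_0):
  S^{-1} · (x̄ - mu_0) = (-0.1129, -0.3245),
  (x̄ - mu_0)^T · [...] = (-0.75)·(-0.1129) + (-1.5)·(-0.3245) = 0.5713.

Step 5 — scale by n: T² = 4 · 0.5713 = 2.2853.

T² ≈ 2.2853


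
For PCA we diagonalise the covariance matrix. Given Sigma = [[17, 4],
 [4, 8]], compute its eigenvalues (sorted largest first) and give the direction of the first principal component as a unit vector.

Step 1 — characteristic polynomial of 2×2 Sigma:
  det(Sigma - λI) = λ² - trace · λ + det = 0.
  trace = 17 + 8 = 25, det = 17·8 - (4)² = 120.
Step 2 — discriminant:
  Δ = trace² - 4·det = 625 - 480 = 145.
Step 3 — eigenvalues:
  λ = (trace ± √Δ)/2 = (25 ± 12.0416)/2,
  λ_1 = 18.5208,  λ_2 = 6.4792.

Step 4 — unit eigenvector for λ_1: solve (Sigma - λ_1 I)v = 0. First row:
  (17 - 18.5208)·v_x + (4)·v_y = 0, i.e. (-1.5208)·v_x + (4)·v_y = 0,
  so v ∝ (b, λ_1 - a) = (4, 1.5208) = u.
  ||u|| = √((4)² + (1.5208)²) = √(18.3128) ≈ 4.2793,
  v_1 = u/||u|| ≈ (0.9347, 0.3554) (||v_1|| = 1).

λ_1 = 18.5208,  λ_2 = 6.4792;  v_1 ≈ (0.9347, 0.3554)
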